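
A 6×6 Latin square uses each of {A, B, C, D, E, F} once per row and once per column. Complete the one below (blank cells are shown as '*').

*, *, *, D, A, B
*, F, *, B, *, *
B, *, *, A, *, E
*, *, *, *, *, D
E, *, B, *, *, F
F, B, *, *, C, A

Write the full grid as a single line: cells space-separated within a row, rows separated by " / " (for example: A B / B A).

C E F D A B / D F A B E C / B D C A F E / A C E F B D / E A B C D F / F B D E C A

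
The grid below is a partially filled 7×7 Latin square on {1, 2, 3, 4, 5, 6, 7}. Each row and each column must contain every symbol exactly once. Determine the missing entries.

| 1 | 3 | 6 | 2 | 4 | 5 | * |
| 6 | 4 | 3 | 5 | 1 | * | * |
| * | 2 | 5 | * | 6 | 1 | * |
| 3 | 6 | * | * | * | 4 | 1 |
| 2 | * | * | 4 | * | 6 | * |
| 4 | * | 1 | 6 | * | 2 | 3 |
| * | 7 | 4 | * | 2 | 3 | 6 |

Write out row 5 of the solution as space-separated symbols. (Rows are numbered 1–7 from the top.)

(r1,c7) = 7
(r2,c6) = 7
(r2,c7) = 2
(r3,c1) = 7
(r3,c4) = 3
(r3,c7) = 4
(r4,c4) = 7
(r4,c5) = 5
(r5,c3) = 7
(r5,c5) = 3
(r5,c7) = 5
(r6,c2) = 5
(r6,c5) = 7
(r7,c1) = 5
(r7,c4) = 1
(r4,c3) = 2
(r5,c2) = 1

2 1 7 4 3 6 5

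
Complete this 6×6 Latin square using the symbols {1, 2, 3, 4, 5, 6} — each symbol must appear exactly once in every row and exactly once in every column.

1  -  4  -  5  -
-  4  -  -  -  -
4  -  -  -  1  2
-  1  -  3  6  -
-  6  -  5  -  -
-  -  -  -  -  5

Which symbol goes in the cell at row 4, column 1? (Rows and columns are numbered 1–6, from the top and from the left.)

2

row 3 has {1,2,4}; column 4 has {3,5} — only 6 is left for (r3,c4).
row 4 has {1,3,6}; column 6 has {2,5} — only 4 is left for (r4,c6).
row 1 has {1,4,5}; column 4 has {3,5,6} — only 2 is left for (r1,c4).
row 2 has {4}; column 4 has {2,3,5,6} — only 1 is left for (r2,c4).
row 6 has {5}; column 4 has {1,2,3,5,6} — only 4 is left for (r6,c4).
row 1 has {1,2,4,5}; column 2 has {1,4,6} — only 3 is left for (r1,c2).
row 1 has {1,2,3,4,5}; column 6 has {2,4,5} — only 6 is left for (r1,c6).
row 2 has {1,4}; column 6 has {2,4,5,6} — only 3 is left for (r2,c6).
row 3 has {1,2,4,6}; column 2 has {1,3,4,6} — only 5 is left for (r3,c2).
row 3 has {1,2,4,5,6}; column 3 has {4} — only 3 is left for (r3,c3).
row 5 has {5,6}; column 6 has {2,3,4,5,6} — only 1 is left for (r5,c6).
row 6 has {4,5}; column 2 has {1,3,4,5,6} — only 2 is left for (r6,c2).
row 6 has {2,4,5}; column 5 has {1,5,6} — only 3 is left for (r6,c5).
row 2 has {1,3,4}; column 5 has {1,3,5,6} — only 2 is left for (r2,c5).
row 5 has {1,5,6}; column 3 has {3,4} — only 2 is left for (r5,c3).
row 5 has {1,2,5,6}; column 5 has {1,2,3,5,6} — only 4 is left for (r5,c5).
row 6 has {2,3,4,5}; column 1 has {1,4} — only 6 is left for (r6,c1).
row 6 has {2,3,4,5,6}; column 3 has {2,3,4} — only 1 is left for (r6,c3).
row 2 has {1,2,3,4}; column 1 has {1,4,6} — only 5 is left for (r2,c1).
row 2 has {1,2,3,4,5}; column 3 has {1,2,3,4} — only 6 is left for (r2,c3).
row 4 has {1,3,4,6}; column 1 has {1,4,5,6} — only 2 is left for (r4,c1).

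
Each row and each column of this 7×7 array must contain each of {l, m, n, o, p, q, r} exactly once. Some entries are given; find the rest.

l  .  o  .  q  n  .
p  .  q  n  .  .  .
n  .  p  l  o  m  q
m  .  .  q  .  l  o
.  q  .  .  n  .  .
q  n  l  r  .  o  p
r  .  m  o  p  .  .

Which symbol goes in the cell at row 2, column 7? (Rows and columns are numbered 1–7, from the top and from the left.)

(r2,c6) = r
(r3,c2) = r
(r4,c2) = p
(r4,c5) = r
(r5,c1) = o
(r5,c3) = r
(r5,c6) = p
(r6,c5) = m
(r7,c2) = l
(r7,c6) = q
(r7,c7) = n
(r1,c2) = m
(r1,c4) = p
(r1,c7) = r
(r2,c2) = o
(r2,c5) = l
(r2,c7) = m

m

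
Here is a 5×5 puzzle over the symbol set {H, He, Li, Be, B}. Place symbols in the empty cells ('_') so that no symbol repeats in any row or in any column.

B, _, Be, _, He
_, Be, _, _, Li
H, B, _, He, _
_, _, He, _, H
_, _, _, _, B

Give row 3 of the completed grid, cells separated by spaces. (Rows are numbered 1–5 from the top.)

H B Li He Be

(r2,c1) = He
(r3,c3) = Li
(r3,c5) = Be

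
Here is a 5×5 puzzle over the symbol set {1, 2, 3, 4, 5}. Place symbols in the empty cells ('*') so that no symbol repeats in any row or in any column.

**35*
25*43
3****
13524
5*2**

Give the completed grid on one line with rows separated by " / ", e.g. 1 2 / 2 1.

4 1 3 5 2 / 2 5 1 4 3 / 3 2 4 1 5 / 1 3 5 2 4 / 5 4 2 3 1

(r1,c1): row 1 has {3,5}; column 1 has {1,2,3,5}, so it must be 4.
(r2,c3): row 2 has {2,3,4,5}; column 3 has {2,3,5}, so it must be 1.
(r3,c3): row 3 has {3}; column 3 has {1,2,3,5}, so it must be 4.
(r3,c4): row 3 has {3,4}; column 4 has {2,4,5}, so it must be 1.
(r5,c4): row 5 has {2,5}; column 4 has {1,2,4,5}, so it must be 3.
(r5,c5): row 5 has {2,3,5}; column 5 has {3,4}, so it must be 1.
(r1,c5): row 1 has {3,4,5}; column 5 has {1,3,4}, so it must be 2.
(r3,c2): row 3 has {1,3,4}; column 2 has {3,5}, so it must be 2.
(r3,c5): row 3 has {1,2,3,4}; column 5 has {1,2,3,4}, so it must be 5.
(r5,c2): row 5 has {1,2,3,5}; column 2 has {2,3,5}, so it must be 4.
(r1,c2): row 1 has {2,3,4,5}; column 2 has {2,3,4,5}, so it must be 1.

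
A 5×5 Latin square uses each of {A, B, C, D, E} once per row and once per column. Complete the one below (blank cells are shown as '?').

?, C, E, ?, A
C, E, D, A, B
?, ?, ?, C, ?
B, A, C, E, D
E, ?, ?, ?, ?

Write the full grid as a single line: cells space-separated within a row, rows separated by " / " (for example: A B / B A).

D C E B A / C E D A B / A D B C E / B A C E D / E B A D C

Cell (r1,c1): row 1 has {A,C,E}; column 1 has {B,C,E} → D.
Cell (r1,c4): row 1 has {A,C,D,E}; column 4 has {A,C,E} → B.
Cell (r3,c1): row 3 has {C}; column 1 has {B,C,D,E} → A.
Cell (r3,c3): row 3 has {A,C}; column 3 has {C,D,E} → B.
Cell (r3,c5): row 3 has {A,B,C}; column 5 has {A,B,D} → E.
Cell (r5,c3): row 5 has {E}; column 3 has {B,C,D,E} → A.
Cell (r5,c4): row 5 has {A,E}; column 4 has {A,B,C,E} → D.
Cell (r5,c5): row 5 has {A,D,E}; column 5 has {A,B,D,E} → C.
Cell (r3,c2): row 3 has {A,B,C,E}; column 2 has {A,C,E} → D.
Cell (r5,c2): row 5 has {A,C,D,E}; column 2 has {A,C,D,E} → B.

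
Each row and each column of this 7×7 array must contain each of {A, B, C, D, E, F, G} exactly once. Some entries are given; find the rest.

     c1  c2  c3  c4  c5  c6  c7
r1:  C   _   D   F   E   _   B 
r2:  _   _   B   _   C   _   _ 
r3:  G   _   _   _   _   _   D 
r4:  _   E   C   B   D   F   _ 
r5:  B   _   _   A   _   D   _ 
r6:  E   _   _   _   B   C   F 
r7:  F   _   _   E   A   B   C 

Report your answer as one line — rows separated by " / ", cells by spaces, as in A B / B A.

C A D F E G B / D F B G C E A / G B E C F A D / A E C B D F G / B C F A G D E / E G A D B C F / F D G E A B C

Cell (r3,c4): row 3 has {D,G}; column 4 has {A,B,E,F} → C.
Cell (r3,c5): row 3 has {C,D,G}; column 5 has {A,B,C,D,E} → F.
Cell (r4,c1): row 4 has {B,C,D,E,F}; column 1 has {B,C,E,F,G} → A.
Cell (r4,c7): row 4 has {A,B,C,D,E,F}; column 7 has {B,C,D,F} → G.
Cell (r5,c5): row 5 has {A,B,D}; column 5 has {A,B,C,D,E,F} → G.
Cell (r5,c7): row 5 has {A,B,D,G}; column 7 has {B,C,D,F,G} → E.
Cell (r7,c3): row 7 has {A,B,C,E,F}; column 3 has {B,C,D} → G.
Cell (r2,c1): row 2 has {B,C}; column 1 has {A,B,C,E,F,G} → D.
Cell (r2,c4): row 2 has {B,C,D}; column 4 has {A,B,C,E,F} → G.
Cell (r2,c7): row 2 has {B,C,D,G}; column 7 has {B,C,D,E,F,G} → A.
Cell (r5,c3): row 5 has {A,B,D,E,G}; column 3 has {B,C,D,G} → F.
Cell (r6,c3): row 6 has {B,C,E,F}; column 3 has {B,C,D,F,G} → A.
Cell (r6,c4): row 6 has {A,B,C,E,F}; column 4 has {A,B,C,E,F,G} → D.
Cell (r7,c2): row 7 has {A,B,C,E,F,G}; column 2 has {E} → D.
Cell (r2,c2): row 2 has {A,B,C,D,G}; column 2 has {D,E} → F.
Cell (r2,c6): row 2 has {A,B,C,D,F,G}; column 6 has {B,C,D,F} → E.
Cell (r3,c3): row 3 has {C,D,F,G}; column 3 has {A,B,C,D,F,G} → E.
Cell (r3,c6): row 3 has {C,D,E,F,G}; column 6 has {B,C,D,E,F} → A.
Cell (r5,c2): row 5 has {A,B,D,E,F,G}; column 2 has {D,E,F} → C.
Cell (r6,c2): row 6 has {A,B,C,D,E,F}; column 2 has {C,D,E,F} → G.
Cell (r1,c2): row 1 has {B,C,D,E,F}; column 2 has {C,D,E,F,G} → A.
Cell (r1,c6): row 1 has {A,B,C,D,E,F}; column 6 has {A,B,C,D,E,F} → G.
Cell (r3,c2): row 3 has {A,C,D,E,F,G}; column 2 has {A,C,D,E,F,G} → B.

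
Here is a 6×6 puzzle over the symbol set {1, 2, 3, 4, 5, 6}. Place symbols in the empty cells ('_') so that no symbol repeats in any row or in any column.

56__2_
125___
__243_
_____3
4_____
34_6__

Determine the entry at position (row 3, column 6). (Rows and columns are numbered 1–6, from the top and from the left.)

row 2 has {1,2,5}; column 4 has {4,6} — only 3 is left for (r2,c4).
row 3 has {2,3,4}; column 1 has {1,3,4,5} — only 6 is left for (r3,c1).
row 4 has {3}; column 1 has {1,3,4,5,6} — only 2 is left for (r4,c1).
row 6 has {3,4,6}; column 3 has {2,5} — only 1 is left for (r6,c3).
row 6 has {1,3,4,6}; column 5 has {2,3} — only 5 is left for (r6,c5).
row 6 has {1,3,4,5,6}; column 6 has {3} — only 2 is left for (r6,c6).
row 1 has {2,5,6}; column 4 has {3,4,6} — only 1 is left for (r1,c4).
row 1 has {1,2,5,6}; column 6 has {2,3} — only 4 is left for (r1,c6).
row 2 has {1,2,3,5}; column 6 has {2,3,4} — only 6 is left for (r2,c6).
row 4 has {2,3}; column 4 has {1,3,4,6} — only 5 is left for (r4,c4).
row 5 has {4}; column 4 has {1,3,4,5,6} — only 2 is left for (r5,c4).
row 1 has {1,2,4,5,6}; column 3 has {1,2,5} — only 3 is left for (r1,c3).
row 2 has {1,2,3,5,6}; column 5 has {2,3,5} — only 4 is left for (r2,c5).
row 4 has {2,3,5}; column 2 has {2,4,6} — only 1 is left for (r4,c2).
row 4 has {1,2,3,5}; column 5 has {2,3,4,5} — only 6 is left for (r4,c5).
row 5 has {2,4}; column 3 has {1,2,3,5} — only 6 is left for (r5,c3).
row 5 has {2,4,6}; column 5 has {2,3,4,5,6} — only 1 is left for (r5,c5).
row 5 has {1,2,4,6}; column 6 has {2,3,4,6} — only 5 is left for (r5,c6).
row 3 has {2,3,4,6}; column 2 has {1,2,4,6} — only 5 is left for (r3,c2).
row 3 has {2,3,4,5,6}; column 6 has {2,3,4,5,6} — only 1 is left for (r3,c6).

1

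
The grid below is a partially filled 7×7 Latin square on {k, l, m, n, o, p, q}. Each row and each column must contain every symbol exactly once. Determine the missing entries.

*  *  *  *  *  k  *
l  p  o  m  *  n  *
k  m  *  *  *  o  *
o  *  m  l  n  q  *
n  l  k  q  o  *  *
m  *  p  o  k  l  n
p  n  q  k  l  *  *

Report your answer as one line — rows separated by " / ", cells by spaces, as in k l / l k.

q o n p m k l / l p o m q n k / k m l n p o q / o k m l n q p / n l k q o p m / m q p o k l n / p n q k l m o

At row 1, column 1: row 1 has {k}; column 1 has {k,l,m,n,o,p}; that leaves q.
At row 1, column 2: row 1 has {k,q}; column 2 has {l,m,n,p}; that leaves o.
At row 2, column 5: row 2 has {l,m,n,o,p}; column 5 has {k,l,n,o}; that leaves q.
At row 2, column 7: row 2 has {l,m,n,o,p,q}; column 7 has {n}; that leaves k.
At row 3, column 5: row 3 has {k,m,o}; column 5 has {k,l,n,o,q}; that leaves p.
At row 4, column 2: row 4 has {l,m,n,o,q}; column 2 has {l,m,n,o,p}; that leaves k.
At row 4, column 7: row 4 has {k,l,m,n,o,q}; column 7 has {k,n}; that leaves p.
At row 5, column 7: row 5 has {k,l,n,o,q}; column 7 has {k,n,p}; that leaves m.
At row 6, column 2: row 6 has {k,l,m,n,o,p}; column 2 has {k,l,m,n,o,p}; that leaves q.
At row 7, column 6: row 7 has {k,l,n,p,q}; column 6 has {k,l,n,o,q}; that leaves m.
At row 7, column 7: row 7 has {k,l,m,n,p,q}; column 7 has {k,m,n,p}; that leaves o.
At row 1, column 5: row 1 has {k,o,q}; column 5 has {k,l,n,o,p,q}; that leaves m.
At row 1, column 7: row 1 has {k,m,o,q}; column 7 has {k,m,n,o,p}; that leaves l.
At row 3, column 4: row 3 has {k,m,o,p}; column 4 has {k,l,m,o,q}; that leaves n.
At row 3, column 7: row 3 has {k,m,n,o,p}; column 7 has {k,l,m,n,o,p}; that leaves q.
At row 5, column 6: row 5 has {k,l,m,n,o,q}; column 6 has {k,l,m,n,o,q}; that leaves p.
At row 1, column 3: row 1 has {k,l,m,o,q}; column 3 has {k,m,o,p,q}; that leaves n.
At row 1, column 4: row 1 has {k,l,m,n,o,q}; column 4 has {k,l,m,n,o,q}; that leaves p.
At row 3, column 3: row 3 has {k,m,n,o,p,q}; column 3 has {k,m,n,o,p,q}; that leaves l.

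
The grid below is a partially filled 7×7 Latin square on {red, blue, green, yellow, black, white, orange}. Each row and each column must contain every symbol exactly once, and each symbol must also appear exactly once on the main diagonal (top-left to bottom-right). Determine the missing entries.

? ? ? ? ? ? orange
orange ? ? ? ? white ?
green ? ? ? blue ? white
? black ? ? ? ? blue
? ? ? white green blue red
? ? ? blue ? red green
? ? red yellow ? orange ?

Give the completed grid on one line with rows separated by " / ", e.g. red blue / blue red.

white red blue green black yellow orange / orange blue green black red white yellow / green orange yellow red blue black white / red black white orange yellow green blue / black yellow orange white green blue red / yellow white black blue orange red green / blue green red yellow white orange black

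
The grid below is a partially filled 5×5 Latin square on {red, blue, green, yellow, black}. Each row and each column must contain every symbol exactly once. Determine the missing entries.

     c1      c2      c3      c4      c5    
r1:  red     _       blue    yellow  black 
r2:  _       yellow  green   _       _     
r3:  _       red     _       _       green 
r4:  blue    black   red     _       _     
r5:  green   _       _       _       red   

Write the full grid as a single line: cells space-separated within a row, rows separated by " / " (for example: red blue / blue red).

red green blue yellow black / black yellow green red blue / yellow red black blue green / blue black red green yellow / green blue yellow black red

At row 1, column 2: row 1 has {red,blue,yellow,black}; column 2 has {red,yellow,black}; that leaves green.
At row 2, column 1: row 2 has {green,yellow}; column 1 has {red,blue,green}; that leaves black.
At row 2, column 5: row 2 has {green,yellow,black}; column 5 has {red,green,black}; that leaves blue.
At row 3, column 1: row 3 has {red,green}; column 1 has {red,blue,green,black}; that leaves yellow.
At row 3, column 3: row 3 has {red,green,yellow}; column 3 has {red,blue,green}; that leaves black.
At row 3, column 4: row 3 has {red,green,yellow,black}; column 4 has {yellow}; that leaves blue.
At row 4, column 4: row 4 has {red,blue,black}; column 4 has {blue,yellow}; that leaves green.
At row 4, column 5: row 4 has {red,blue,green,black}; column 5 has {red,blue,green,black}; that leaves yellow.
At row 5, column 2: row 5 has {red,green}; column 2 has {red,green,yellow,black}; that leaves blue.
At row 5, column 3: row 5 has {red,blue,green}; column 3 has {red,blue,green,black}; that leaves yellow.
At row 5, column 4: row 5 has {red,blue,green,yellow}; column 4 has {blue,green,yellow}; that leaves black.
At row 2, column 4: row 2 has {blue,green,yellow,black}; column 4 has {blue,green,yellow,black}; that leaves red.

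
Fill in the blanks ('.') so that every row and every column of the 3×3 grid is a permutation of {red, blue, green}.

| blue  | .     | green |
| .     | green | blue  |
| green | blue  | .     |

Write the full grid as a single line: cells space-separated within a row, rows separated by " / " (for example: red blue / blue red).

At row 1, column 2: row 1 has {blue,green}; column 2 has {blue,green}; that leaves red.
At row 2, column 1: row 2 has {blue,green}; column 1 has {blue,green}; that leaves red.
At row 3, column 3: row 3 has {blue,green}; column 3 has {blue,green}; that leaves red.

blue red green / red green blue / green blue red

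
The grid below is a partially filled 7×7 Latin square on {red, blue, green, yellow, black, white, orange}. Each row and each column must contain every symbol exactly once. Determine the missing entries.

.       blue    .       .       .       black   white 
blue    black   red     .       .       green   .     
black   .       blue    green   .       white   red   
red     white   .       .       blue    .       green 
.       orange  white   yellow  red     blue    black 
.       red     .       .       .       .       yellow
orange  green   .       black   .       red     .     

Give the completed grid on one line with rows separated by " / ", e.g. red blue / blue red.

yellow blue orange red green black white / blue black red white yellow green orange / black yellow blue green orange white red / red white black orange blue yellow green / green orange white yellow red blue black / white red green blue black orange yellow / orange green yellow black white red blue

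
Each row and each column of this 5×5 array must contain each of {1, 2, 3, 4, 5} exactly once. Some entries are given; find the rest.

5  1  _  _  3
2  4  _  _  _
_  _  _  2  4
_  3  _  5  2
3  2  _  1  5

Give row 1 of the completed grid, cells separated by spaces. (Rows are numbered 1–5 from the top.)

5 1 2 4 3

(r1,c4) = 4
(r2,c4) = 3
(r2,c5) = 1
(r3,c1) = 1
(r3,c2) = 5
(r3,c3) = 3
(r4,c1) = 4
(r4,c3) = 1
(r5,c3) = 4
(r1,c3) = 2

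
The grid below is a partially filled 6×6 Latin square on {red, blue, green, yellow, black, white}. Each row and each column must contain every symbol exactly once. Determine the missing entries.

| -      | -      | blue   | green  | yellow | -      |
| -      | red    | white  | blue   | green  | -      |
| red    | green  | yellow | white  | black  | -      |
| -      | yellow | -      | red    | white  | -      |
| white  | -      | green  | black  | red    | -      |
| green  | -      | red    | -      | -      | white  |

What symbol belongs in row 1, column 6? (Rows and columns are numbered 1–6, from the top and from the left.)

(r1,c1) = black
(r1,c2) = white
(r1,c6) = red

red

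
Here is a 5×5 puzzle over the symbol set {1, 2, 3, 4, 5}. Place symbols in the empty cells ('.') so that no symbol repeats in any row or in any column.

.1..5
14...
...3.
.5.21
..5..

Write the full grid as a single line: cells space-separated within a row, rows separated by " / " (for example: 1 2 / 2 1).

2 1 3 4 5 / 1 4 2 5 3 / 5 2 1 3 4 / 3 5 4 2 1 / 4 3 5 1 2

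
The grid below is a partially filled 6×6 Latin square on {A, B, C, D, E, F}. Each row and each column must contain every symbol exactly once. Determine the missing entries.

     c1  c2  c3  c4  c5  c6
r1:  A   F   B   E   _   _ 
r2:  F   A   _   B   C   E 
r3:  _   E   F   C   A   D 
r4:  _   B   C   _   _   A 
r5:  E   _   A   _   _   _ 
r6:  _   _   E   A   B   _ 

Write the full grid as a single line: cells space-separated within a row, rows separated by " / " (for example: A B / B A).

A F B E D C / F A D B C E / B E F C A D / D B C F E A / E C A D F B / C D E A B F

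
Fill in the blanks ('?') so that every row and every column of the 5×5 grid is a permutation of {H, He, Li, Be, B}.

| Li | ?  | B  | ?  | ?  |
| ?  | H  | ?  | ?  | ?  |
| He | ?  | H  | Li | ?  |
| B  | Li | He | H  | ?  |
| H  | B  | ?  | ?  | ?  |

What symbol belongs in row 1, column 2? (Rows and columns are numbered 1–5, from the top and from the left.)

(r2,c1) = Be
(r2,c3) = Li
(r3,c2) = Be
(r3,c5) = B
(r4,c5) = Be
(r5,c3) = Be
(r5,c4) = He
(r5,c5) = Li
(r1,c2) = He

He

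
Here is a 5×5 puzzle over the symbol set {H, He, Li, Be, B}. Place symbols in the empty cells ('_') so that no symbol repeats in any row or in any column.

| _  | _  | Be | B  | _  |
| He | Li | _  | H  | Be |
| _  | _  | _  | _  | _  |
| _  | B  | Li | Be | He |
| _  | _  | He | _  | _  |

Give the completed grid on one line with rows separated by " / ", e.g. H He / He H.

At row 2, column 3: row 2 has {H,He,Li,Be}; column 3 has {He,Li,Be}; that leaves B.
At row 3, column 3: row 3 is empty so far; column 3 has {He,Li,Be,B}; that leaves H.
At row 4, column 1: row 4 has {He,Li,Be,B}; column 1 has {He}; that leaves H.
At row 5, column 4: row 5 has {He}; column 4 has {H,Be,B}; that leaves Li.
At row 1, column 1: row 1 has {Be,B}; column 1 has {H,He}; that leaves Li.
At row 1, column 5: row 1 has {Li,Be,B}; column 5 has {He,Be}; that leaves H.
At row 3, column 4: row 3 has {H}; column 4 has {H,Li,Be,B}; that leaves He.
At row 5, column 5: row 5 has {He,Li}; column 5 has {H,He,Be}; that leaves B.
At row 1, column 2: row 1 has {H,Li,Be,B}; column 2 has {Li,B}; that leaves He.
At row 3, column 2: row 3 has {H,He}; column 2 has {He,Li,B}; that leaves Be.
At row 3, column 5: row 3 has {H,He,Be}; column 5 has {H,He,Be,B}; that leaves Li.
At row 5, column 1: row 5 has {He,Li,B}; column 1 has {H,He,Li}; that leaves Be.
At row 5, column 2: row 5 has {He,Li,Be,B}; column 2 has {He,Li,Be,B}; that leaves H.
At row 3, column 1: row 3 has {H,He,Li,Be}; column 1 has {H,He,Li,Be}; that leaves B.

Li He Be B H / He Li B H Be / B Be H He Li / H B Li Be He / Be H He Li B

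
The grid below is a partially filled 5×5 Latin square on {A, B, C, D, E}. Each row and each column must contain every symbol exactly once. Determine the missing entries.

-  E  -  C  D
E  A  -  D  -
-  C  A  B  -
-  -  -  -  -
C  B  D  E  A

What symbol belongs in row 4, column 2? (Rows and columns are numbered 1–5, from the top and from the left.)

(r1,c3) = B
(r2,c3) = C
(r2,c5) = B
(r3,c1) = D
(r3,c5) = E
(r4,c2) = D

D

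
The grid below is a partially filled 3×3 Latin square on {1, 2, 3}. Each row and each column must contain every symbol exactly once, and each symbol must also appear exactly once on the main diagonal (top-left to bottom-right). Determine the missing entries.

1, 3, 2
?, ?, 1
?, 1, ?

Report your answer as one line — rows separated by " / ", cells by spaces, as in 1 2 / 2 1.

1 3 2 / 3 2 1 / 2 1 3

At row 2, column 2: row 2 has {1}; column 2 has {1,3}; the diagonal has {1}; that leaves 2.
At row 3, column 3: row 3 has {1}; column 3 has {1,2}; the diagonal has {1,2}; that leaves 3.
At row 2, column 1: row 2 has {1,2}; column 1 has {1}; that leaves 3.
At row 3, column 1: row 3 has {1,3}; column 1 has {1,3}; that leaves 2.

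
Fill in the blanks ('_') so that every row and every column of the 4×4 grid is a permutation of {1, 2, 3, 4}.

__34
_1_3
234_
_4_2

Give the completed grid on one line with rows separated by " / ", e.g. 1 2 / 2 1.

1 2 3 4 / 4 1 2 3 / 2 3 4 1 / 3 4 1 2

Cell (r1,c1): row 1 has {3,4}; column 1 has {2} → 1.
Cell (r1,c2): row 1 has {1,3,4}; column 2 has {1,3,4} → 2.
Cell (r2,c1): row 2 has {1,3}; column 1 has {1,2} → 4.
Cell (r2,c3): row 2 has {1,3,4}; column 3 has {3,4} → 2.
Cell (r3,c4): row 3 has {2,3,4}; column 4 has {2,3,4} → 1.
Cell (r4,c1): row 4 has {2,4}; column 1 has {1,2,4} → 3.
Cell (r4,c3): row 4 has {2,3,4}; column 3 has {2,3,4} → 1.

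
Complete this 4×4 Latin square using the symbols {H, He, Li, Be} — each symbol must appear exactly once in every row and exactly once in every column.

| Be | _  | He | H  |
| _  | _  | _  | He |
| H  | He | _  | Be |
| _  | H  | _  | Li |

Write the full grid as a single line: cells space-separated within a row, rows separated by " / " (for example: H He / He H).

(r1,c2) = Li
(r2,c1) = Li
(r2,c2) = Be
(r2,c3) = H
(r3,c3) = Li
(r4,c1) = He
(r4,c3) = Be

Be Li He H / Li Be H He / H He Li Be / He H Be Li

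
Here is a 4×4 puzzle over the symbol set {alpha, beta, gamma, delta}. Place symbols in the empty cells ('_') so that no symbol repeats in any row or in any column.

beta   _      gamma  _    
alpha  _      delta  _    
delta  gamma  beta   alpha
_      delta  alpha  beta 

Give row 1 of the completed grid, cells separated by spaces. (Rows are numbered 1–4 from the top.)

beta alpha gamma delta

(r1,c2) = alpha
(r1,c4) = delta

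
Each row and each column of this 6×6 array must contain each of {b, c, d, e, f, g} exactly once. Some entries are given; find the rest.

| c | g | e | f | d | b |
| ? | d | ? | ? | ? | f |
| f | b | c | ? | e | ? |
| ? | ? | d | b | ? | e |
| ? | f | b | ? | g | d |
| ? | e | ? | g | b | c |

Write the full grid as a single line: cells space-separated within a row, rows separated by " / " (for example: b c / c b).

Cell (r2,c3): row 2 has {d,f}; column 3 has {b,c,d,e} → g.
Cell (r2,c5): row 2 has {d,f,g}; column 5 has {b,d,e,g} → c.
Cell (r3,c4): row 3 has {b,c,e,f}; column 4 has {b,f,g} → d.
Cell (r3,c6): row 3 has {b,c,d,e,f}; column 6 has {b,c,d,e,f} → g.
Cell (r4,c1): row 4 has {b,d,e}; column 1 has {c,f} → g.
Cell (r4,c2): row 4 has {b,d,e,g}; column 2 has {b,d,e,f,g} → c.
Cell (r4,c5): row 4 has {b,c,d,e,g}; column 5 has {b,c,d,e,g} → f.
Cell (r5,c1): row 5 has {b,d,f,g}; column 1 has {c,f,g} → e.
Cell (r5,c4): row 5 has {b,d,e,f,g}; column 4 has {b,d,f,g} → c.
Cell (r6,c1): row 6 has {b,c,e,g}; column 1 has {c,e,f,g} → d.
Cell (r6,c3): row 6 has {b,c,d,e,g}; column 3 has {b,c,d,e,g} → f.
Cell (r2,c1): row 2 has {c,d,f,g}; column 1 has {c,d,e,f,g} → b.
Cell (r2,c4): row 2 has {b,c,d,f,g}; column 4 has {b,c,d,f,g} → e.

c g e f d b / b d g e c f / f b c d e g / g c d b f e / e f b c g d / d e f g b c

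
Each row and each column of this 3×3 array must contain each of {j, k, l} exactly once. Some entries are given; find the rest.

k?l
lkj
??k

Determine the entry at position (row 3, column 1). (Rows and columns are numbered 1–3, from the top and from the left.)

(r1,c2) = j
(r3,c1) = j

j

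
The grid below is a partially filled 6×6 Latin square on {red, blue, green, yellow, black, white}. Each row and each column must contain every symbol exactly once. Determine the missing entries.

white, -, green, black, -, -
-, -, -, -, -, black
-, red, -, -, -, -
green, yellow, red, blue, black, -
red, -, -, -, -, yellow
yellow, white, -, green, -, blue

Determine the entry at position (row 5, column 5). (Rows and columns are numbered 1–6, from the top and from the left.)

(r1,c2): row 1 has {green,black,white}; column 2 has {red,yellow,white}, so it must be blue.
(r1,c6): row 1 has {blue,green,black,white}; column 6 has {blue,yellow,black}, so it must be red.
(r2,c1): row 2 has {black}; column 1 has {red,green,yellow,white}, so it must be blue.
(r2,c2): row 2 has {blue,black}; column 2 has {red,blue,yellow,white}, so it must be green.
(r3,c1): row 3 has {red}; column 1 has {red,blue,green,yellow,white}, so it must be black.
(r4,c6): row 4 has {red,blue,green,yellow,black}; column 6 has {red,blue,yellow,black}, so it must be white.
(r5,c2): row 5 has {red,yellow}; column 2 has {red,blue,green,yellow,white}, so it must be black.
(r5,c4): row 5 has {red,yellow,black}; column 4 has {blue,green,black}, so it must be white.
(r6,c3): row 6 has {blue,green,yellow,white}; column 3 has {red,green}, so it must be black.
(r6,c5): row 6 has {blue,green,yellow,black,white}; column 5 has {black}, so it must be red.
(r1,c5): row 1 has {red,blue,green,black,white}; column 5 has {red,black}, so it must be yellow.
(r2,c5): row 2 has {blue,green,black}; column 5 has {red,yellow,black}, so it must be white.
(r3,c4): row 3 has {red,black}; column 4 has {blue,green,black,white}, so it must be yellow.
(r3,c6): row 3 has {red,yellow,black}; column 6 has {red,blue,yellow,black,white}, so it must be green.
(r5,c3): row 5 has {red,yellow,black,white}; column 3 has {red,green,black}, so it must be blue.
(r5,c5): row 5 has {red,blue,yellow,black,white}; column 5 has {red,yellow,black,white}, so it must be green.

green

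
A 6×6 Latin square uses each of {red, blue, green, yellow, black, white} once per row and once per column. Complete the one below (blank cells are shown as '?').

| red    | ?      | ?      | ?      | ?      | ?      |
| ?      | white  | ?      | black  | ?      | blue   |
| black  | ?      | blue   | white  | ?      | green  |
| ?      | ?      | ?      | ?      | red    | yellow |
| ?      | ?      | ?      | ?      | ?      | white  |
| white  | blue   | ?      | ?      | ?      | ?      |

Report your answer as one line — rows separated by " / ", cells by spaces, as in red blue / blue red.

red green yellow blue white black / yellow white red black green blue / black red blue white yellow green / blue black white green red yellow / green yellow black red blue white / white blue green yellow black red

(r1,c6): row 1 has {red}; column 6 has {blue,green,yellow,white}, so it must be black.
(r3,c5): row 3 has {blue,green,black,white}; column 5 has {red}, so it must be yellow.
(r6,c6): row 6 has {blue,white}; column 6 has {blue,green,yellow,black,white}, so it must be red.
(r2,c5): row 2 has {blue,black,white}; column 5 has {red,yellow}, so it must be green.
(r3,c2): row 3 has {blue,green,yellow,black,white}; column 2 has {blue,white}, so it must be red.
(r6,c5): row 6 has {red,blue,white}; column 5 has {red,green,yellow}, so it must be black.
(r2,c1): row 2 has {blue,green,black,white}; column 1 has {red,black,white}, so it must be yellow.
(r2,c3): row 2 has {blue,green,yellow,black,white}; column 3 has {blue}, so it must be red.
(r5,c5): row 5 has {white}; column 5 has {red,green,yellow,black}, so it must be blue.
(r1,c5): row 1 has {red,black}; column 5 has {red,blue,green,yellow,black}, so it must be white.
(r5,c1): row 5 has {blue,white}; column 1 has {red,yellow,black,white}, so it must be green.
(r4,c1): row 4 has {red,yellow}; column 1 has {red,green,yellow,black,white}, so it must be blue.
(r4,c4): row 4 has {red,blue,yellow}; column 4 has {black,white}, so it must be green.
(r6,c4): row 6 has {red,blue,black,white}; column 4 has {green,black,white}, so it must be yellow.
(r1,c4): row 1 has {red,black,white}; column 4 has {green,yellow,black,white}, so it must be blue.
(r4,c2): row 4 has {red,blue,green,yellow}; column 2 has {red,blue,white}, so it must be black.
(r4,c3): row 4 has {red,blue,green,yellow,black}; column 3 has {red,blue}, so it must be white.
(r5,c2): row 5 has {blue,green,white}; column 2 has {red,blue,black,white}, so it must be yellow.
(r5,c3): row 5 has {blue,green,yellow,white}; column 3 has {red,blue,white}, so it must be black.
(r5,c4): row 5 has {blue,green,yellow,black,white}; column 4 has {blue,green,yellow,black,white}, so it must be red.
(r6,c3): row 6 has {red,blue,yellow,black,white}; column 3 has {red,blue,black,white}, so it must be green.
(r1,c2): row 1 has {red,blue,black,white}; column 2 has {red,blue,yellow,black,white}, so it must be green.
(r1,c3): row 1 has {red,blue,green,black,white}; column 3 has {red,blue,green,black,white}, so it must be yellow.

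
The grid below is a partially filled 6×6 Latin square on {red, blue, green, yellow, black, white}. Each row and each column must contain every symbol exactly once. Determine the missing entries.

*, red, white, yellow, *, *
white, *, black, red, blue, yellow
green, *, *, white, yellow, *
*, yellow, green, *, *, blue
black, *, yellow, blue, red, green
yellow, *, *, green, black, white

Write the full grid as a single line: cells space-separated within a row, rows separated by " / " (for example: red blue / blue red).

row 1 has {red,yellow,white}; column 1 has {green,yellow,black,white} — only blue is left for (r1,c1).
row 1 has {red,blue,yellow,white}; column 5 has {red,blue,yellow,black} — only green is left for (r1,c5).
row 1 has {red,blue,green,yellow,white}; column 6 has {blue,green,yellow,white} — only black is left for (r1,c6).
row 2 has {red,blue,yellow,black,white}; column 2 has {red,yellow} — only green is left for (r2,c2).
row 3 has {green,yellow,white}; column 6 has {blue,green,yellow,black,white} — only red is left for (r3,c6).
row 4 has {blue,green,yellow}; column 1 has {blue,green,yellow,black,white} — only red is left for (r4,c1).
row 4 has {red,blue,green,yellow}; column 4 has {red,blue,green,yellow,white} — only black is left for (r4,c4).
row 4 has {red,blue,green,yellow,black}; column 5 has {red,blue,green,yellow,black} — only white is left for (r4,c5).
row 5 has {red,blue,green,yellow,black}; column 2 has {red,green,yellow} — only white is left for (r5,c2).
row 6 has {green,yellow,black,white}; column 2 has {red,green,yellow,white} — only blue is left for (r6,c2).
row 6 has {blue,green,yellow,black,white}; column 3 has {green,yellow,black,white} — only red is left for (r6,c3).
row 3 has {red,green,yellow,white}; column 2 has {red,blue,green,yellow,white} — only black is left for (r3,c2).
row 3 has {red,green,yellow,black,white}; column 3 has {red,green,yellow,black,white} — only blue is left for (r3,c3).

blue red white yellow green black / white green black red blue yellow / green black blue white yellow red / red yellow green black white blue / black white yellow blue red green / yellow blue red green black white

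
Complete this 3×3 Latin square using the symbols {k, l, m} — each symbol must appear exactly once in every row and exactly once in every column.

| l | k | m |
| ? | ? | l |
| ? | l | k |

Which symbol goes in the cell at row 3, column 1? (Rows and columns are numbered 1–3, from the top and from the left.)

m

(r2,c2): row 2 has {l}; column 2 has {k,l}, so it must be m.
(r3,c1): row 3 has {k,l}; column 1 has {l}, so it must be m.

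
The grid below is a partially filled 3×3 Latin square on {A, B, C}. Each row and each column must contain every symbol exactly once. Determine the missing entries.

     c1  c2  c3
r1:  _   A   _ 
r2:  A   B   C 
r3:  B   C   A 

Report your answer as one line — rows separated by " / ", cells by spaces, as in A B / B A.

Cell (r1,c1): row 1 has {A}; column 1 has {A,B} → C.
Cell (r1,c3): row 1 has {A,C}; column 3 has {A,C} → B.

C A B / A B C / B C A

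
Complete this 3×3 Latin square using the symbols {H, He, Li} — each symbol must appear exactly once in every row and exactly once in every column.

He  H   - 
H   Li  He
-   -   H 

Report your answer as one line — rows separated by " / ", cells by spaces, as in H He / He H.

He H Li / H Li He / Li He H

(r1,c3): row 1 has {H,He}; column 3 has {H,He}, so it must be Li.
(r3,c1): row 3 has {H}; column 1 has {H,He}, so it must be Li.
(r3,c2): row 3 has {H,Li}; column 2 has {H,Li}, so it must be He.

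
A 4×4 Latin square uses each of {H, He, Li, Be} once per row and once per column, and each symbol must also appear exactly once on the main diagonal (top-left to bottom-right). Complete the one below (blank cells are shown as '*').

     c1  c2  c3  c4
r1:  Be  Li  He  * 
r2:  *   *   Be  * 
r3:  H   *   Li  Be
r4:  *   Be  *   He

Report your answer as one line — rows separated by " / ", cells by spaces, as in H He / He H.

Cell (r1,c4): row 1 has {He,Li,Be}; column 4 has {He,Be} → H.
Cell (r2,c2): row 2 has {Be}; column 2 has {Li,Be}; the diagonal has {He,Li,Be} → H.
Cell (r2,c4): row 2 has {H,Be}; column 4 has {H,He,Be} → Li.
Cell (r3,c2): row 3 has {H,Li,Be}; column 2 has {H,Li,Be} → He.
Cell (r4,c1): row 4 has {He,Be}; column 1 has {H,Be} → Li.
Cell (r4,c3): row 4 has {He,Li,Be}; column 3 has {He,Li,Be} → H.
Cell (r2,c1): row 2 has {H,Li,Be}; column 1 has {H,Li,Be} → He.

Be Li He H / He H Be Li / H He Li Be / Li Be H He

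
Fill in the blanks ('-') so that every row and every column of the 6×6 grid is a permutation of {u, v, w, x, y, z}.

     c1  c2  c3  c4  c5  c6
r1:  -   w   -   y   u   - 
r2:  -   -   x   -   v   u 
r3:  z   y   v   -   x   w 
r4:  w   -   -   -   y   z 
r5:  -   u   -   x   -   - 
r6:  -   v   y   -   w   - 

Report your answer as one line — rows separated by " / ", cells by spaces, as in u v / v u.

x w z y u v / y z x w v u / z y v u x w / w x u v y z / v u w x z y / u v y z w x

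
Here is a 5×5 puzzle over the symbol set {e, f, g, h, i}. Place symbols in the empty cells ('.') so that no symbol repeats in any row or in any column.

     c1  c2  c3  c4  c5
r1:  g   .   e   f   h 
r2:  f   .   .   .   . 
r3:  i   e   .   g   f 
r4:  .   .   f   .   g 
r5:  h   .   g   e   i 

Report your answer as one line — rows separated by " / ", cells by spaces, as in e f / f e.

g i e f h / f g i h e / i e h g f / e h f i g / h f g e i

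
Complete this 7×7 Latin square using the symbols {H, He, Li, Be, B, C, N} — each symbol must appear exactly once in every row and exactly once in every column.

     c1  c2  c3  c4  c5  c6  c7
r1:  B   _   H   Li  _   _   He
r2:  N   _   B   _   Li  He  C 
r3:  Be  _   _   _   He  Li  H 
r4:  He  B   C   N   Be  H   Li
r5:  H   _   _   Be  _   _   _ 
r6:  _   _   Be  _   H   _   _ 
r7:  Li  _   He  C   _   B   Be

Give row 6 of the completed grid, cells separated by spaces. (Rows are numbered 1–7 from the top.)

(r2,c4): row 2 has {He,Li,B,C,N}; column 4 has {Li,Be,C,N}, so it must be H.
(r3,c3): row 3 has {H,He,Li,Be}; column 3 has {H,He,Be,B,C}, so it must be N.
(r3,c4): row 3 has {H,He,Li,Be,N}; column 4 has {H,Li,Be,C,N}, so it must be B.
(r5,c3): row 5 has {H,Be}; column 3 has {H,He,Be,B,C,N}, so it must be Li.
(r6,c1): row 6 has {H,Be}; column 1 has {H,He,Li,Be,B,N}, so it must be C.
(r6,c4): row 6 has {H,Be,C}; column 4 has {H,Li,Be,B,C,N}, so it must be He.
(r6,c6): row 6 has {H,He,Be,C}; column 6 has {H,He,Li,B}, so it must be N.
(r6,c7): row 6 has {H,He,Be,C,N}; column 7 has {H,He,Li,Be,C}, so it must be B.
(r7,c5): row 7 has {He,Li,Be,B,C}; column 5 has {H,He,Li,Be}, so it must be N.
(r1,c5): row 1 has {H,He,Li,B}; column 5 has {H,He,Li,Be,N}, so it must be C.
(r1,c6): row 1 has {H,He,Li,B,C}; column 6 has {H,He,Li,B,N}, so it must be Be.
(r2,c2): row 2 has {H,He,Li,B,C,N}; column 2 has {B}, so it must be Be.
(r3,c2): row 3 has {H,He,Li,Be,B,N}; column 2 has {Be,B}, so it must be C.
(r5,c5): row 5 has {H,Li,Be}; column 5 has {H,He,Li,Be,C,N}, so it must be B.
(r5,c6): row 5 has {H,Li,Be,B}; column 6 has {H,He,Li,Be,B,N}, so it must be C.
(r5,c7): row 5 has {H,Li,Be,B,C}; column 7 has {H,He,Li,Be,B,C}, so it must be N.
(r6,c2): row 6 has {H,He,Be,B,C,N}; column 2 has {Be,B,C}, so it must be Li.

C Li Be He H N B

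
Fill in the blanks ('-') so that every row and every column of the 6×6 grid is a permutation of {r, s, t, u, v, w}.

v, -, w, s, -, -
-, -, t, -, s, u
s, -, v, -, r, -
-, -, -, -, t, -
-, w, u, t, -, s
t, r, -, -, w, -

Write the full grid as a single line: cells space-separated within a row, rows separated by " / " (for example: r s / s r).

(r1,c5): row 1 has {s,v,w}; column 5 has {r,s,t,w}, so it must be u.
(r2,c2): row 2 has {s,t,u}; column 2 has {r,w}, so it must be v.
(r5,c1): row 5 has {s,t,u,w}; column 1 has {s,t,v}, so it must be r.
(r5,c5): row 5 has {r,s,t,u,w}; column 5 has {r,s,t,u,w}, so it must be v.
(r6,c3): row 6 has {r,t,w}; column 3 has {t,u,v,w}, so it must be s.
(r6,c6): row 6 has {r,s,t,w}; column 6 has {s,u}, so it must be v.
(r1,c2): row 1 has {s,u,v,w}; column 2 has {r,v,w}, so it must be t.
(r1,c6): row 1 has {s,t,u,v,w}; column 6 has {s,u,v}, so it must be r.
(r2,c1): row 2 has {s,t,u,v}; column 1 has {r,s,t,v}, so it must be w.
(r2,c4): row 2 has {s,t,u,v,w}; column 4 has {s,t}, so it must be r.
(r3,c2): row 3 has {r,s,v}; column 2 has {r,t,v,w}, so it must be u.
(r3,c4): row 3 has {r,s,u,v}; column 4 has {r,s,t}, so it must be w.
(r3,c6): row 3 has {r,s,u,v,w}; column 6 has {r,s,u,v}, so it must be t.
(r4,c1): row 4 has {t}; column 1 has {r,s,t,v,w}, so it must be u.
(r4,c2): row 4 has {t,u}; column 2 has {r,t,u,v,w}, so it must be s.
(r4,c3): row 4 has {s,t,u}; column 3 has {s,t,u,v,w}, so it must be r.
(r4,c4): row 4 has {r,s,t,u}; column 4 has {r,s,t,w}, so it must be v.
(r4,c6): row 4 has {r,s,t,u,v}; column 6 has {r,s,t,u,v}, so it must be w.
(r6,c4): row 6 has {r,s,t,v,w}; column 4 has {r,s,t,v,w}, so it must be u.

v t w s u r / w v t r s u / s u v w r t / u s r v t w / r w u t v s / t r s u w v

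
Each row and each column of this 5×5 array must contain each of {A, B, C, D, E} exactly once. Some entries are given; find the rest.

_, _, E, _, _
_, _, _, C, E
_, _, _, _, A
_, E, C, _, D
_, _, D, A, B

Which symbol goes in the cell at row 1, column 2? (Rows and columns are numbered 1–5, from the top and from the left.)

A

(r1,c5): row 1 has {E}; column 5 has {A,B,D,E}, so it must be C.
(r3,c3): row 3 has {A}; column 3 has {C,D,E}, so it must be B.
(r4,c4): row 4 has {C,D,E}; column 4 has {A,C}, so it must be B.
(r5,c2): row 5 has {A,B,D}; column 2 has {E}, so it must be C.
(r1,c4): row 1 has {C,E}; column 4 has {A,B,C}, so it must be D.
(r2,c3): row 2 has {C,E}; column 3 has {B,C,D,E}, so it must be A.
(r3,c2): row 3 has {A,B}; column 2 has {C,E}, so it must be D.
(r3,c4): row 3 has {A,B,D}; column 4 has {A,B,C,D}, so it must be E.
(r4,c1): row 4 has {B,C,D,E}; column 1 is empty so far, so it must be A.
(r5,c1): row 5 has {A,B,C,D}; column 1 has {A}, so it must be E.
(r1,c1): row 1 has {C,D,E}; column 1 has {A,E}, so it must be B.
(r1,c2): row 1 has {B,C,D,E}; column 2 has {C,D,E}, so it must be A.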